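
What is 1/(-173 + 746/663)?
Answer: -663/113953 ≈ -0.0058182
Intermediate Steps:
1/(-173 + 746/663) = 1/(-113953/663) = -663/113953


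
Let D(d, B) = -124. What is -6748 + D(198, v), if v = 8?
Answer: -6872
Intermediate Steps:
-6748 + D(198, v) = -6748 - 124 = -6872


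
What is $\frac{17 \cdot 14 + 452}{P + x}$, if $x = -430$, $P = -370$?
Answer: $- \frac{69}{80} \approx -0.8625$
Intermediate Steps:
$\frac{17 \cdot 14 + 452}{P + x} = \frac{17 \cdot 14 + 452}{-370 - 430} = \frac{238 + 452}{-800} = 690 \left(- \frac{1}{800}\right) = - \frac{69}{80}$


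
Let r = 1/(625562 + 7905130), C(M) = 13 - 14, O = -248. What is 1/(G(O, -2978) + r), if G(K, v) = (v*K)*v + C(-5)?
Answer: -8530692/18762267775240835 ≈ -4.5467e-10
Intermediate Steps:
C(M) = -1
G(K, v) = -1 + K*v² (G(K, v) = (v*K)*v - 1 = (K*v)*v - 1 = K*v² - 1 = -1 + K*v²)
r = 1/8530692 ≈ 1.1722e-7
1/(G(O, -2978) + r) = 1/((-1 - 248*(-2978)²) + 1/8530692) = 1/((-1 - 248*8868484) + 1/8530692) = 1/((-1 - 2199384032) + 1/8530692) = 1/(-2199384033 + 1/8530692) = 1/(-18762267775240835/8530692) = -8530692/18762267775240835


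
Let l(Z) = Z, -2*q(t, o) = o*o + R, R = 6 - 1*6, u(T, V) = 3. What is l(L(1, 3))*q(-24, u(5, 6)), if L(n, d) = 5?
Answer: -45/2 ≈ -22.500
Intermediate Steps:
R = 0 (R = 6 - 6 = 0)
q(t, o) = -o²/2 (q(t, o) = -(o*o + 0)/2 = -(o² + 0)/2 = -o²/2)
l(L(1, 3))*q(-24, u(5, 6)) = 5*(-½*3²) = 5*(-½*9) = 5*(-9/2) = -45/2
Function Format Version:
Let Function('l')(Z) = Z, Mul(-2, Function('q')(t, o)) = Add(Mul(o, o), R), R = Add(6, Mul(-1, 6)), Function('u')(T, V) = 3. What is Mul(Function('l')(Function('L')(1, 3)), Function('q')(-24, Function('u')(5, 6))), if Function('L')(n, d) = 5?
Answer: Rational(-45, 2) ≈ -22.500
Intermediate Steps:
R = 0 (R = Add(6, -6) = 0)
Function('q')(t, o) = Mul(Rational(-1, 2), Pow(o, 2)) (Function('q')(t, o) = Mul(Rational(-1, 2), Add(Mul(o, o), 0)) = Mul(Rational(-1, 2), Add(Pow(o, 2), 0)) = Mul(Rational(-1, 2), Pow(o, 2)))
Mul(Function('l')(Function('L')(1, 3)), Function('q')(-24, Function('u')(5, 6))) = Mul(5, Mul(Rational(-1, 2), Pow(3, 2))) = Mul(5, Mul(Rational(-1, 2), 9)) = Mul(5, Rational(-9, 2)) = Rational(-45, 2)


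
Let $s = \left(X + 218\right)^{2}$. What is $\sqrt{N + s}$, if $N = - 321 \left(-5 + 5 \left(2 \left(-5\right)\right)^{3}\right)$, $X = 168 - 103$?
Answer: $\sqrt{1686694} \approx 1298.7$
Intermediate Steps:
$X = 65$
$s = 80089$ ($s = \left(65 + 218\right)^{2} = 283^{2} = 80089$)
$N = 1606605$ ($N = - 321 \left(-5 + 5 \left(-10\right)^{3}\right) = - 321 \left(-5 + 5 \left(-1000\right)\right) = - 321 \left(-5 - 5000\right) = \left(-321\right) \left(-5005\right) = 1606605$)
$\sqrt{N + s} = \sqrt{1606605 + 80089} = \sqrt{1686694}$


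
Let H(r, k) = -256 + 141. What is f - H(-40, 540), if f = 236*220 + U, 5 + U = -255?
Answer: 51775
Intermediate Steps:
U = -260 (U = -5 - 255 = -260)
H(r, k) = -115
f = 51660 (f = 236*220 - 260 = 51920 - 260 = 51660)
f - H(-40, 540) = 51660 - 1*(-115) = 51660 + 115 = 51775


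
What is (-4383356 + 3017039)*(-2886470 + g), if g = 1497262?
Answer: 1898098506936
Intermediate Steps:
(-4383356 + 3017039)*(-2886470 + g) = (-4383356 + 3017039)*(-2886470 + 1497262) = -1366317*(-1389208) = 1898098506936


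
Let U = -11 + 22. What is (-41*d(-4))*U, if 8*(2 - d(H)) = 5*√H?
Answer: -902 + 2255*I/4 ≈ -902.0 + 563.75*I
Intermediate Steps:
U = 11
d(H) = 2 - 5*√H/8
(-41*d(-4))*U = -41*(2 - 5*I/4)*11 = (-82 + 205*I/4)*11 = -902 + 2255*I/4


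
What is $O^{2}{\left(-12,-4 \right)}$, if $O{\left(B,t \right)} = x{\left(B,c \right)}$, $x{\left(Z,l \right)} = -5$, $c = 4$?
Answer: $25$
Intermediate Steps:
$O{\left(B,t \right)} = -5$
$O^{2}{\left(-12,-4 \right)} = \left(-5\right)^{2} = 25$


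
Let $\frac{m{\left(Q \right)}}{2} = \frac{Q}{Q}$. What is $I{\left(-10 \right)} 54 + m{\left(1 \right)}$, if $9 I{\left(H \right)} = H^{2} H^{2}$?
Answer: $60002$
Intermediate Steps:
$I{\left(H \right)} = \frac{H^{4}}{9}$ ($I{\left(H \right)} = \frac{H^{2} H^{2}}{9} = \frac{H^{4}}{9}$)
$m{\left(Q \right)} = 2$ ($m{\left(Q \right)} = 2 \frac{Q}{Q} = 2 \cdot 1 = 2$)
$I{\left(-10 \right)} 54 + m{\left(1 \right)} = \frac{\left(-10\right)^{4}}{9} \cdot 54 + 2 = \frac{1}{9} \cdot 10000 \cdot 54 + 2 = \frac{10000}{9} \cdot 54 + 2 = 60000 + 2 = 60002$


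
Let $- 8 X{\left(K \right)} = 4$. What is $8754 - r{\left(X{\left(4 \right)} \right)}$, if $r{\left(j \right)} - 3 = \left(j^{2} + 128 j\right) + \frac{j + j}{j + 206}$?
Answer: $\frac{14491457}{1644} \approx 8814.8$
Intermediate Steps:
$X{\left(K \right)} = - \frac{1}{2}$ ($X{\left(K \right)} = \left(- \frac{1}{8}\right) 4 = - \frac{1}{2}$)
$r{\left(j \right)} = 3 + j^{2} + 128 j + \frac{2 j}{206 + j}$ ($r{\left(j \right)} = 3 + \left(\left(j^{2} + 128 j\right) + \frac{j + j}{j + 206}\right) = 3 + \left(\left(j^{2} + 128 j\right) + \frac{2 j}{206 + j}\right) = 3 + \left(j^{2} + 128 j + \frac{2 j}{206 + j}\right) = 3 + j^{2} + 128 j + \frac{2 j}{206 + j}$)
$8754 - r{\left(X{\left(4 \right)} \right)} = 8754 - \frac{618 + \left(- \frac{1}{2}\right)^{3} + 334 \left(- \frac{1}{2}\right)^{2} + 26373 \left(- \frac{1}{2}\right)}{206 - \frac{1}{2}} = 8754 - \frac{618 - \frac{1}{8} + 334 \cdot \frac{1}{4} - \frac{26373}{2}}{\frac{411}{2}} = 8754 - \frac{2 \left(618 - \frac{1}{8} + \frac{167}{2} - \frac{26373}{2}\right)}{411} = 8754 - \frac{2}{411} \left(- \frac{99881}{8}\right) = 8754 - - \frac{99881}{1644} = 8754 + \frac{99881}{1644} = \frac{14491457}{1644}$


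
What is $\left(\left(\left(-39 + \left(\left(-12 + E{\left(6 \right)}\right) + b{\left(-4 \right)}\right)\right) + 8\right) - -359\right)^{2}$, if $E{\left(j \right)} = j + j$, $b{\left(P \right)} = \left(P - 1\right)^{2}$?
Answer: $124609$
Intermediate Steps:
$b{\left(P \right)} = \left(-1 + P\right)^{2}$
$E{\left(j \right)} = 2 j$
$\left(\left(\left(-39 + \left(\left(-12 + E{\left(6 \right)}\right) + b{\left(-4 \right)}\right)\right) + 8\right) - -359\right)^{2} = \left(\left(\left(-39 + \left(\left(-12 + 2 \cdot 6\right) + \left(-1 - 4\right)^{2}\right)\right) + 8\right) - -359\right)^{2} = \left(\left(\left(-39 + \left(\left(-12 + 12\right) + \left(-5\right)^{2}\right)\right) + 8\right) + 359\right)^{2} = \left(\left(\left(-39 + \left(0 + 25\right)\right) + 8\right) + 359\right)^{2} = \left(\left(\left(-39 + 25\right) + 8\right) + 359\right)^{2} = \left(\left(-14 + 8\right) + 359\right)^{2} = \left(-6 + 359\right)^{2} = 353^{2} = 124609$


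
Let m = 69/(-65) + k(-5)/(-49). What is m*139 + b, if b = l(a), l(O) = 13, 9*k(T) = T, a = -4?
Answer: -3811811/28665 ≈ -132.98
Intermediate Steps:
k(T) = T/9
b = 13
m = -30104/28665 (m = 69/(-65) + ((⅑)*(-5))/(-49) = 69*(-1/65) - 5/9*(-1/49) = -69/65 + 5/441 = -30104/28665 ≈ -1.0502)
m*139 + b = -30104/28665*139 + 13 = -4184456/28665 + 13 = -3811811/28665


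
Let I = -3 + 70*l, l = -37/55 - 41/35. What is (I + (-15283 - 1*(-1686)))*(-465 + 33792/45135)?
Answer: 70321566948/11033 ≈ 6.3737e+6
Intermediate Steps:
l = -142/77 (l = -37*1/55 - 41*1/35 = -37/55 - 41/35 = -142/77 ≈ -1.8442)
I = -1453/11 (I = -3 + 70*(-142/77) = -3 - 1420/11 = -1453/11 ≈ -132.09)
(I + (-15283 - 1*(-1686)))*(-465 + 33792/45135) = (-1453/11 + (-15283 - 1*(-1686)))*(-465 + 33792/45135) = (-1453/11 + (-15283 + 1686))*(-465 + 33792*(1/45135)) = (-1453/11 - 13597)*(-465 + 11264/15045) = -151020/11*(-6984661/15045) = 70321566948/11033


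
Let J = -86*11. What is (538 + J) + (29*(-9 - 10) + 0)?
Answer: -959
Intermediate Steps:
J = -946
(538 + J) + (29*(-9 - 10) + 0) = (538 - 946) + (29*(-9 - 10) + 0) = -408 + (29*(-19) + 0) = -408 + (-551 + 0) = -408 - 551 = -959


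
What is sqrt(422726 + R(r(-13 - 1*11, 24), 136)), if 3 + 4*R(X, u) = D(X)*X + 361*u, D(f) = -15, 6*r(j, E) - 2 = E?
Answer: sqrt(434983) ≈ 659.53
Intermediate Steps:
r(j, E) = 1/3 + E/6
R(X, u) = -3/4 - 15*X/4 + 361*u/4 (R(X, u) = -3/4 + (-15*X + 361*u)/4 = -3/4 + (-15*X/4 + 361*u/4) = -3/4 - 15*X/4 + 361*u/4)
sqrt(422726 + R(r(-13 - 1*11, 24), 136)) = sqrt(422726 + (-3/4 - 15*(1/3 + (1/6)*24)/4 + (361/4)*136)) = sqrt(422726 + (-3/4 - 15*(1/3 + 4)/4 + 12274)) = sqrt(422726 + (-3/4 - 15/4*13/3 + 12274)) = sqrt(422726 + (-3/4 - 65/4 + 12274)) = sqrt(422726 + 12257) = sqrt(434983)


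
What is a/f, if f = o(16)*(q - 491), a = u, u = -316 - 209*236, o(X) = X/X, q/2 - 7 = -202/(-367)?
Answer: 3643576/34931 ≈ 104.31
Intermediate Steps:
q = 5542/367 (q = 14 + 2*(-202/(-367)) = 14 + 2*(-202*(-1/367)) = 14 + 2*(202/367) = 14 + 404/367 = 5542/367 ≈ 15.101)
o(X) = 1
u = -49640 (u = -316 - 49324 = -49640)
a = -49640
f = -174655/367 (f = 1*(5542/367 - 491) = 1*(-174655/367) = -174655/367 ≈ -475.90)
a/f = -49640/(-174655/367) = -49640*(-367/174655) = 3643576/34931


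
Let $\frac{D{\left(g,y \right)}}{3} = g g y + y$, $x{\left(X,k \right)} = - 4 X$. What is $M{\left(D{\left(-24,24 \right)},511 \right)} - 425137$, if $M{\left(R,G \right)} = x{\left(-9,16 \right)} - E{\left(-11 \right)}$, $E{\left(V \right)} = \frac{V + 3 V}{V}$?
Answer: $-425105$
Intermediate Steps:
$E{\left(V \right)} = 4$ ($E{\left(V \right)} = \frac{4 V}{V} = 4$)
$D{\left(g,y \right)} = 3 y + 3 y g^{2}$ ($D{\left(g,y \right)} = 3 \left(g g y + y\right) = 3 \left(g^{2} y + y\right) = 3 \left(y g^{2} + y\right) = 3 \left(y + y g^{2}\right) = 3 y + 3 y g^{2}$)
$M{\left(R,G \right)} = 32$ ($M{\left(R,G \right)} = \left(-4\right) \left(-9\right) - 4 = 36 - 4 = 32$)
$M{\left(D{\left(-24,24 \right)},511 \right)} - 425137 = 32 - 425137 = -425105$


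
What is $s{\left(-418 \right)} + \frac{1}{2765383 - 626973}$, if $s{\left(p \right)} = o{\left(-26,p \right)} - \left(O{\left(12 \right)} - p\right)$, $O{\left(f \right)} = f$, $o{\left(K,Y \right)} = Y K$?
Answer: $\frac{22320723581}{2138410} \approx 10438.0$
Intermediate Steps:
$o{\left(K,Y \right)} = K Y$
$s{\left(p \right)} = -12 - 25 p$ ($s{\left(p \right)} = - 26 p - \left(12 - p\right) = - 26 p + \left(-12 + p\right) = -12 - 25 p$)
$s{\left(-418 \right)} + \frac{1}{2765383 - 626973} = \left(-12 - -10450\right) + \frac{1}{2765383 - 626973} = \left(-12 + 10450\right) + \frac{1}{2138410} = 10438 + \frac{1}{2138410} = \frac{22320723581}{2138410}$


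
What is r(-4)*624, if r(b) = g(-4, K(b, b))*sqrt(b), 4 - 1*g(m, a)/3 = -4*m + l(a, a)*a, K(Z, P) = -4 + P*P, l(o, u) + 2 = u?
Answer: -494208*I ≈ -4.9421e+5*I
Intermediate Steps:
l(o, u) = -2 + u
K(Z, P) = -4 + P**2
g(m, a) = 12 + 12*m - 3*a*(-2 + a) (g(m, a) = 12 - 3*(-4*m + (-2 + a)*a) = 12 - 3*(-4*m + a*(-2 + a)) = 12 + (12*m - 3*a*(-2 + a)) = 12 + 12*m - 3*a*(-2 + a))
r(b) = sqrt(b)*(-36 - 3*(-6 + b**2)*(-4 + b**2)) (r(b) = (12 + 12*(-4) - 3*(-4 + b**2)*(-2 + (-4 + b**2)))*sqrt(b) = (12 - 48 - 3*(-4 + b**2)*(-6 + b**2))*sqrt(b) = (12 - 48 - 3*(-6 + b**2)*(-4 + b**2))*sqrt(b) = (-36 - 3*(-6 + b**2)*(-4 + b**2))*sqrt(b) = sqrt(b)*(-36 - 3*(-6 + b**2)*(-4 + b**2)))
r(-4)*624 = (3*sqrt(-4)*(-36 - 1*(-4)**4 + 10*(-4)**2))*624 = (3*(2*I)*(-36 - 1*256 + 10*16))*624 = (3*(2*I)*(-36 - 256 + 160))*624 = (3*(2*I)*(-132))*624 = -792*I*624 = -494208*I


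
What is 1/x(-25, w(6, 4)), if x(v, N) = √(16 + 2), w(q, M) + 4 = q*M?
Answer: √2/6 ≈ 0.23570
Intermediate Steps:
w(q, M) = -4 + M*q (w(q, M) = -4 + q*M = -4 + M*q)
x(v, N) = 3*√2 (x(v, N) = √18 = 3*√2)
1/x(-25, w(6, 4)) = 1/(3*√2) = √2/6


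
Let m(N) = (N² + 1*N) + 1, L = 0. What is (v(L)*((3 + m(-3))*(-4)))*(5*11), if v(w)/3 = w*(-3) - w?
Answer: 0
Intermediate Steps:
m(N) = 1 + N + N² (m(N) = (N² + N) + 1 = (N + N²) + 1 = 1 + N + N²)
v(w) = -12*w (v(w) = 3*(w*(-3) - w) = 3*(-3*w - w) = 3*(-4*w) = -12*w)
(v(L)*((3 + m(-3))*(-4)))*(5*11) = ((-12*0)*((3 + (1 - 3 + (-3)²))*(-4)))*(5*11) = (0*((3 + (1 - 3 + 9))*(-4)))*55 = (0*((3 + 7)*(-4)))*55 = (0*(10*(-4)))*55 = (0*(-40))*55 = 0*55 = 0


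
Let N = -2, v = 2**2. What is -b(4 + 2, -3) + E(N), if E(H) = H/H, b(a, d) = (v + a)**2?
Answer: -99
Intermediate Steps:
v = 4
b(a, d) = (4 + a)**2
E(H) = 1
-b(4 + 2, -3) + E(N) = -(4 + (4 + 2))**2 + 1 = -(4 + 6)**2 + 1 = -1*10**2 + 1 = -1*100 + 1 = -100 + 1 = -99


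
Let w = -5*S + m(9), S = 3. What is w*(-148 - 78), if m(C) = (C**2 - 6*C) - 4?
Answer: -1808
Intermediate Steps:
m(C) = -4 + C**2 - 6*C
w = 8 (w = -5*3 + (-4 + 9**2 - 6*9) = -15 + (-4 + 81 - 54) = -15 + 23 = 8)
w*(-148 - 78) = 8*(-148 - 78) = 8*(-226) = -1808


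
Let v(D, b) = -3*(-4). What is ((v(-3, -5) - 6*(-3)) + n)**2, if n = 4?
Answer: 1156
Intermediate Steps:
v(D, b) = 12
((v(-3, -5) - 6*(-3)) + n)**2 = ((12 - 6*(-3)) + 4)**2 = ((12 + 18) + 4)**2 = (30 + 4)**2 = 34**2 = 1156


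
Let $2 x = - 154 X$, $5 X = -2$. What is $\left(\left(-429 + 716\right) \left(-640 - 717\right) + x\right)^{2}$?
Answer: $\frac{3791358073881}{25} \approx 1.5165 \cdot 10^{11}$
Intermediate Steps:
$X = - \frac{2}{5}$ ($X = \frac{1}{5} \left(-2\right) = - \frac{2}{5} \approx -0.4$)
$x = \frac{154}{5}$ ($x = \frac{\left(-154\right) \left(- \frac{2}{5}\right)}{2} = \frac{1}{2} \cdot \frac{308}{5} = \frac{154}{5} \approx 30.8$)
$\left(\left(-429 + 716\right) \left(-640 - 717\right) + x\right)^{2} = \left(\left(-429 + 716\right) \left(-640 - 717\right) + \frac{154}{5}\right)^{2} = \left(287 \left(-1357\right) + \frac{154}{5}\right)^{2} = \left(-389459 + \frac{154}{5}\right)^{2} = \left(- \frac{1947141}{5}\right)^{2} = \frac{3791358073881}{25}$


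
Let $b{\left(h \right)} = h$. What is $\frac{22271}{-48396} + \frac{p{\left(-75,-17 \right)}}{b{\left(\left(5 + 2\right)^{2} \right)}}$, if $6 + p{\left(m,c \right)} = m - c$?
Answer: $- \frac{4188623}{2371404} \approx -1.7663$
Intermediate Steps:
$p{\left(m,c \right)} = -6 + m - c$ ($p{\left(m,c \right)} = -6 - \left(c - m\right) = -6 + m - c$)
$\frac{22271}{-48396} + \frac{p{\left(-75,-17 \right)}}{b{\left(\left(5 + 2\right)^{2} \right)}} = \frac{22271}{-48396} + \frac{-6 - 75 - -17}{\left(5 + 2\right)^{2}} = 22271 \left(- \frac{1}{48396}\right) + \frac{-6 - 75 + 17}{7^{2}} = - \frac{22271}{48396} - \frac{64}{49} = - \frac{4188623}{2371404}$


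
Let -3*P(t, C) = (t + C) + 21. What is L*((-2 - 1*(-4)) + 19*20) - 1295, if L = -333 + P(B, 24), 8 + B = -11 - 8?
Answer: -130793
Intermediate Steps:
B = -27 (B = -8 + (-11 - 8) = -8 - 19 = -27)
P(t, C) = -7 - C/3 - t/3 (P(t, C) = -((t + C) + 21)/3 = -((C + t) + 21)/3 = -(21 + C + t)/3 = -7 - C/3 - t/3)
L = -339 (L = -333 + (-7 - ⅓*24 - ⅓*(-27)) = -333 + (-7 - 8 + 9) = -333 - 6 = -339)
L*((-2 - 1*(-4)) + 19*20) - 1295 = -339*((-2 - 1*(-4)) + 19*20) - 1295 = -339*((-2 + 4) + 380) - 1295 = -339*(2 + 380) - 1295 = -339*382 - 1295 = -129498 - 1295 = -130793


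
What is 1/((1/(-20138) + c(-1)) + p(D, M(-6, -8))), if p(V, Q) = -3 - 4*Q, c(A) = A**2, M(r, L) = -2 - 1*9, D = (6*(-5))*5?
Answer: 20138/845795 ≈ 0.023810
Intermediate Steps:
D = -150 (D = -30*5 = -150)
M(r, L) = -11 (M(r, L) = -2 - 9 = -11)
1/((1/(-20138) + c(-1)) + p(D, M(-6, -8))) = 1/((1/(-20138) + (-1)**2) + (-3 - 4*(-11))) = 1/((-1/20138 + 1) + (-3 + 44)) = 1/(20137/20138 + 41) = 1/(845795/20138) = 20138/845795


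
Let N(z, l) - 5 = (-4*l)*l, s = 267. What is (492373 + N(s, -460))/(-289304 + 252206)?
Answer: 177011/18549 ≈ 9.5429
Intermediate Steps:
N(z, l) = 5 - 4*l² (N(z, l) = 5 + (-4*l)*l = 5 - 4*l²)
(492373 + N(s, -460))/(-289304 + 252206) = (492373 + (5 - 4*(-460)²))/(-289304 + 252206) = (492373 + (5 - 4*211600))/(-37098) = (492373 + (5 - 846400))*(-1/37098) = (492373 - 846395)*(-1/37098) = -354022*(-1/37098) = 177011/18549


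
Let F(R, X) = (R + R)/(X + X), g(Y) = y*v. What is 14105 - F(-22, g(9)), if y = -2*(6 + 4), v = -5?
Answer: 705261/50 ≈ 14105.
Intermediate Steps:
y = -20 (y = -2*10 = -20)
g(Y) = 100 (g(Y) = -20*(-5) = 100)
F(R, X) = R/X (F(R, X) = (2*R)/((2*X)) = (2*R)*(1/(2*X)) = R/X)
14105 - F(-22, g(9)) = 14105 - (-22)/100 = 14105 - 1*(-11/50) = 14105 + 11/50 = 705261/50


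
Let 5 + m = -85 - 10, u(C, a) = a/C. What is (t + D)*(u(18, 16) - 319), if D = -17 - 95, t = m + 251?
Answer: -37219/3 ≈ -12406.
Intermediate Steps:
m = -100 (m = -5 + (-85 - 10) = -5 - 95 = -100)
t = 151 (t = -100 + 251 = 151)
D = -112
(t + D)*(u(18, 16) - 319) = (151 - 112)*(16/18 - 319) = 39*(16*(1/18) - 319) = 39*(8/9 - 319) = 39*(-2863/9) = -37219/3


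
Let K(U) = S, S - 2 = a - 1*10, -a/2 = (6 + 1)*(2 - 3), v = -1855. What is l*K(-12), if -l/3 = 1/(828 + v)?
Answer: 18/1027 ≈ 0.017527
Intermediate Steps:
a = 14 (a = -2*(6 + 1)*(2 - 3) = -14*(-1) = -2*(-7) = 14)
S = 6 (S = 2 + (14 - 1*10) = 2 + (14 - 10) = 2 + 4 = 6)
K(U) = 6
l = 3/1027 (l = -3/(828 - 1855) = -3/(-1027) = -3*(-1/1027) = 3/1027 ≈ 0.0029211)
l*K(-12) = (3/1027)*6 = 18/1027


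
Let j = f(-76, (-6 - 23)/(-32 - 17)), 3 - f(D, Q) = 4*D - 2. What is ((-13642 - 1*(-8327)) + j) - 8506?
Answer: -13512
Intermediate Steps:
f(D, Q) = 5 - 4*D (f(D, Q) = 3 - (4*D - 2) = 3 - (-2 + 4*D) = 3 + (2 - 4*D) = 5 - 4*D)
j = 309 (j = 5 - 4*(-76) = 5 + 304 = 309)
((-13642 - 1*(-8327)) + j) - 8506 = ((-13642 - 1*(-8327)) + 309) - 8506 = ((-13642 + 8327) + 309) - 8506 = (-5315 + 309) - 8506 = -5006 - 8506 = -13512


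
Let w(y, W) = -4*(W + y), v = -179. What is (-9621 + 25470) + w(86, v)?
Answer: 16221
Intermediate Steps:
w(y, W) = -4*W - 4*y
(-9621 + 25470) + w(86, v) = (-9621 + 25470) + (-4*(-179) - 4*86) = 15849 + (716 - 344) = 15849 + 372 = 16221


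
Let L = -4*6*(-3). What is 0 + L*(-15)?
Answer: -1080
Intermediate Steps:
L = 72 (L = -24*(-3) = 72)
0 + L*(-15) = 0 + 72*(-15) = 0 - 1080 = -1080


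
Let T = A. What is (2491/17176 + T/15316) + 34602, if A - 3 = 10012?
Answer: 2275718954657/65766904 ≈ 34603.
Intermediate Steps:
A = 10015 (A = 3 + 10012 = 10015)
T = 10015
(2491/17176 + T/15316) + 34602 = (2491/17176 + 10015/15316) + 34602 = 52542449/65766904 + 34602 = 2275718954657/65766904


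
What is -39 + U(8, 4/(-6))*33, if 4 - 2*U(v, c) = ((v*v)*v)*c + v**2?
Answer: 4603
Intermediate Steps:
U(v, c) = 2 - v**2/2 - c*v**3/2 (U(v, c) = 2 - (((v*v)*v)*c + v**2)/2 = 2 - ((v**2*v)*c + v**2)/2 = 2 - (v**3*c + v**2)/2 = 2 - (c*v**3 + v**2)/2 = 2 - (v**2 + c*v**3)/2 = 2 + (-v**2/2 - c*v**3/2) = 2 - v**2/2 - c*v**3/2)
-39 + U(8, 4/(-6))*33 = -39 + (2 - 1/2*8**2 - 1/2*4/(-6)*8**3)*33 = -39 + (2 - 1/2*64 - 1/2*4*(-1/6)*512)*33 = -39 + (2 - 32 - 1/2*(-2/3)*512)*33 = -39 + (2 - 32 + 512/3)*33 = -39 + (422/3)*33 = -39 + 4642 = 4603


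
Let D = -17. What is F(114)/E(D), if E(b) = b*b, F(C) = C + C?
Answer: 228/289 ≈ 0.78893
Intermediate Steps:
F(C) = 2*C
E(b) = b²
F(114)/E(D) = (2*114)/((-17)²) = 228/289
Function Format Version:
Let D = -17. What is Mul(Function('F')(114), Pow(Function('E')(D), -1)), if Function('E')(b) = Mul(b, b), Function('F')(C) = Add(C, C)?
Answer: Rational(228, 289) ≈ 0.78893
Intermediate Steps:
Function('F')(C) = Mul(2, C)
Function('E')(b) = Pow(b, 2)
Mul(Function('F')(114), Pow(Function('E')(D), -1)) = Mul(Mul(2, 114), Pow(Pow(-17, 2), -1)) = Mul(228, Pow(289, -1)) = Mul(228, Rational(1, 289)) = Rational(228, 289)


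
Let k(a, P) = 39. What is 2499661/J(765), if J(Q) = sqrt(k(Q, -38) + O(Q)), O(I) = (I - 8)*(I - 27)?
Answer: 2499661*sqrt(558705)/558705 ≈ 3344.2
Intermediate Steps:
O(I) = (-27 + I)*(-8 + I) (O(I) = (-8 + I)*(-27 + I) = (-27 + I)*(-8 + I))
J(Q) = sqrt(255 + Q**2 - 35*Q) (J(Q) = sqrt(39 + (216 + Q**2 - 35*Q)) = sqrt(255 + Q**2 - 35*Q))
2499661/J(765) = 2499661/(sqrt(255 + 765**2 - 35*765)) = 2499661/(sqrt(255 + 585225 - 26775)) = 2499661/(sqrt(558705)) = 2499661*(sqrt(558705)/558705) = 2499661*sqrt(558705)/558705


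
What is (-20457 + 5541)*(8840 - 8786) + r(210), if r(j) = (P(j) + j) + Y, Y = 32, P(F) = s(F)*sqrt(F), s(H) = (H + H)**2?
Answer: -805222 + 176400*sqrt(210) ≈ 1.7511e+6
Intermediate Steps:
s(H) = 4*H**2 (s(H) = (2*H)**2 = 4*H**2)
P(F) = 4*F**(5/2) (P(F) = (4*F**2)*sqrt(F) = 4*F**(5/2))
r(j) = 32 + j + 4*j**(5/2) (r(j) = (4*j**(5/2) + j) + 32 = (j + 4*j**(5/2)) + 32 = 32 + j + 4*j**(5/2))
(-20457 + 5541)*(8840 - 8786) + r(210) = (-20457 + 5541)*(8840 - 8786) + (32 + 210 + 4*210**(5/2)) = -14916*54 + (32 + 210 + 4*(44100*sqrt(210))) = -805464 + (32 + 210 + 176400*sqrt(210)) = -805464 + (242 + 176400*sqrt(210)) = -805222 + 176400*sqrt(210)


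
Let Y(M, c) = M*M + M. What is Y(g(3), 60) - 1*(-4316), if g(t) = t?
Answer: 4328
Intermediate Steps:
Y(M, c) = M + M² (Y(M, c) = M² + M = M + M²)
Y(g(3), 60) - 1*(-4316) = 3*(1 + 3) - 1*(-4316) = 3*4 + 4316 = 12 + 4316 = 4328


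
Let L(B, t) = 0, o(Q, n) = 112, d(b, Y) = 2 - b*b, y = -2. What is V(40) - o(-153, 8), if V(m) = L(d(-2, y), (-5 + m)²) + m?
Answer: -72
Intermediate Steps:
d(b, Y) = 2 - b²
V(m) = m (V(m) = 0 + m = m)
V(40) - o(-153, 8) = 40 - 1*112 = 40 - 112 = -72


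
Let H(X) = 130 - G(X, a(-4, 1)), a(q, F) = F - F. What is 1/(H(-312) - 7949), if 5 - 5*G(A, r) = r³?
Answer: -1/7820 ≈ -0.00012788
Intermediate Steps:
a(q, F) = 0
G(A, r) = 1 - r³/5
H(X) = 129 (H(X) = 130 - (1 - ⅕*0³) = 130 - (1 - ⅕*0) = 130 - (1 + 0) = 130 - 1*1 = 130 - 1 = 129)
1/(H(-312) - 7949) = 1/(129 - 7949) = 1/(-7820) = -1/7820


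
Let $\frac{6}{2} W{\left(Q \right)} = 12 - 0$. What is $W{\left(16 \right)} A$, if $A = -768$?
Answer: $-3072$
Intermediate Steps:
$W{\left(Q \right)} = 4$ ($W{\left(Q \right)} = \frac{12 - 0}{3} = \frac{12 + 0}{3} = \frac{1}{3} \cdot 12 = 4$)
$W{\left(16 \right)} A = 4 \left(-768\right) = -3072$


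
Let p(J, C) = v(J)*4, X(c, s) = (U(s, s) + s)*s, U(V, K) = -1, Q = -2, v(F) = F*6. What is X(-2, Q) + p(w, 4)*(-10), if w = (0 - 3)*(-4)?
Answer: -2874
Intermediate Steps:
v(F) = 6*F
w = 12 (w = -3*(-4) = 12)
X(c, s) = s*(-1 + s) (X(c, s) = (-1 + s)*s = s*(-1 + s))
p(J, C) = 24*J (p(J, C) = (6*J)*4 = 24*J)
X(-2, Q) + p(w, 4)*(-10) = -2*(-1 - 2) + (24*12)*(-10) = -2*(-3) + 288*(-10) = 6 - 2880 = -2874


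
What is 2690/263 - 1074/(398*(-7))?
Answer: 3888401/366359 ≈ 10.614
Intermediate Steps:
2690/263 - 1074/(398*(-7)) = 2690*(1/263) - 1074/(-2786) = 2690/263 - 1074*(-1/2786) = 2690/263 + 537/1393 = 3888401/366359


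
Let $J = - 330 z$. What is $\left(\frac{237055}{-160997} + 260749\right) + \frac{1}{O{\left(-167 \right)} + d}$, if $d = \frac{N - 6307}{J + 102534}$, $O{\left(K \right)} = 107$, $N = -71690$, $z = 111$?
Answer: $\frac{97584745726649842}{374249923269} \approx 2.6075 \cdot 10^{5}$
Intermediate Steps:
$J = -36630$ ($J = \left(-330\right) 111 = -36630$)
$d = - \frac{25999}{21968}$ ($d = \frac{-71690 - 6307}{-36630 + 102534} = - \frac{77997}{65904} = \left(-77997\right) \frac{1}{65904} = - \frac{25999}{21968} \approx -1.1835$)
$\left(\frac{237055}{-160997} + 260749\right) + \frac{1}{O{\left(-167 \right)} + d} = \left(\frac{237055}{-160997} + 260749\right) + \frac{1}{107 - \frac{25999}{21968}} = \left(237055 \left(- \frac{1}{160997}\right) + 260749\right) + \frac{1}{\frac{2324577}{21968}} = \left(- \frac{237055}{160997} + 260749\right) + \frac{21968}{2324577} = \frac{41979569698}{160997} + \frac{21968}{2324577} = \frac{97584745726649842}{374249923269}$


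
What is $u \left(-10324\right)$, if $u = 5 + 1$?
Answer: $-61944$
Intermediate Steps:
$u = 6$
$u \left(-10324\right) = 6 \left(-10324\right) = -61944$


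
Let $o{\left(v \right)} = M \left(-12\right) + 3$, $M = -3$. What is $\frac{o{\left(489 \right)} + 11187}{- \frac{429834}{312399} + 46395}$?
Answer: $\frac{1168997058}{4831107257} \approx 0.24197$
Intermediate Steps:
$o{\left(v \right)} = 39$ ($o{\left(v \right)} = \left(-3\right) \left(-12\right) + 3 = 36 + 3 = 39$)
$\frac{o{\left(489 \right)} + 11187}{- \frac{429834}{312399} + 46395} = \frac{39 + 11187}{- \frac{429834}{312399} + 46395} = \frac{11226}{\left(-429834\right) \frac{1}{312399} + 46395} = \frac{11226}{- \frac{143278}{104133} + 46395} = \frac{11226}{\frac{4831107257}{104133}} = 11226 \cdot \frac{104133}{4831107257} = \frac{1168997058}{4831107257}$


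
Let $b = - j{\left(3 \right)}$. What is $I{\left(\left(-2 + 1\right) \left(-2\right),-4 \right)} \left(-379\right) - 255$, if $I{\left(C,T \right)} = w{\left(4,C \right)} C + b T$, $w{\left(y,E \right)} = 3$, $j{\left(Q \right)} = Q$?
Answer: $-7077$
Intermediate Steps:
$b = -3$ ($b = \left(-1\right) 3 = -3$)
$I{\left(C,T \right)} = - 3 T + 3 C$ ($I{\left(C,T \right)} = 3 C - 3 T = - 3 T + 3 C$)
$I{\left(\left(-2 + 1\right) \left(-2\right),-4 \right)} \left(-379\right) - 255 = \left(\left(-3\right) \left(-4\right) + 3 \left(-2 + 1\right) \left(-2\right)\right) \left(-379\right) - 255 = \left(12 + 3 \left(\left(-1\right) \left(-2\right)\right)\right) \left(-379\right) - 255 = \left(12 + 3 \cdot 2\right) \left(-379\right) - 255 = \left(12 + 6\right) \left(-379\right) - 255 = 18 \left(-379\right) - 255 = -6822 - 255 = -7077$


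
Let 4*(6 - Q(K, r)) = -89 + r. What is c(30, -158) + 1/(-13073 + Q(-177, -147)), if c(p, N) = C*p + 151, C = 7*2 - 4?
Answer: 5866607/13008 ≈ 451.00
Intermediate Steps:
Q(K, r) = 113/4 - r/4 (Q(K, r) = 6 - (-89 + r)/4 = 6 + (89/4 - r/4) = 113/4 - r/4)
C = 10 (C = 14 - 4 = 10)
c(p, N) = 151 + 10*p (c(p, N) = 10*p + 151 = 151 + 10*p)
c(30, -158) + 1/(-13073 + Q(-177, -147)) = (151 + 10*30) + 1/(-13073 + (113/4 - ¼*(-147))) = (151 + 300) + 1/(-13073 + (113/4 + 147/4)) = 451 + 1/(-13073 + 65) = 451 + 1/(-13008) = 451 - 1/13008 = 5866607/13008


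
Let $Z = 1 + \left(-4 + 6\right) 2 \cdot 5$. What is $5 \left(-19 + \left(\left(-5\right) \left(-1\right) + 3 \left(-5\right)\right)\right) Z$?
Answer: $-3045$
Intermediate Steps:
$Z = 21$ ($Z = 1 + 2 \cdot 2 \cdot 5 = 1 + 4 \cdot 5 = 1 + 20 = 21$)
$5 \left(-19 + \left(\left(-5\right) \left(-1\right) + 3 \left(-5\right)\right)\right) Z = 5 \left(-19 + \left(\left(-5\right) \left(-1\right) + 3 \left(-5\right)\right)\right) 21 = 5 \left(-19 + \left(5 - 15\right)\right) 21 = 5 \left(-19 - 10\right) 21 = 5 \left(-29\right) 21 = \left(-145\right) 21 = -3045$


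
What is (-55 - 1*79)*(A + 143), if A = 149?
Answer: -39128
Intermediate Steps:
(-55 - 1*79)*(A + 143) = (-55 - 1*79)*(149 + 143) = (-55 - 79)*292 = -134*292 = -39128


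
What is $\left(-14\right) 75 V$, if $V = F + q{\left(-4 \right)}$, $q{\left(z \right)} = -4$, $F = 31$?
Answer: $-28350$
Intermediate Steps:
$V = 27$ ($V = 31 - 4 = 27$)
$\left(-14\right) 75 V = \left(-14\right) 75 \cdot 27 = \left(-1050\right) 27 = -28350$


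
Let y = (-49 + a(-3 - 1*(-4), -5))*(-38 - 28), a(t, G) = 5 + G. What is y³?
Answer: 33823616904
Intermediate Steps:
y = 3234 (y = (-49 + (5 - 5))*(-38 - 28) = (-49 + 0)*(-66) = -49*(-66) = 3234)
y³ = 3234³ = 33823616904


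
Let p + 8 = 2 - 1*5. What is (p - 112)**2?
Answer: 15129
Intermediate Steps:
p = -11 (p = -8 + (2 - 1*5) = -8 + (2 - 5) = -8 - 3 = -11)
(p - 112)**2 = (-11 - 112)**2 = (-123)**2 = 15129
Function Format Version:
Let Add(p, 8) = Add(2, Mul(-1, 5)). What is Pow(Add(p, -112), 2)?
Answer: 15129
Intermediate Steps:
p = -11 (p = Add(-8, Add(2, Mul(-1, 5))) = Add(-8, Add(2, -5)) = Add(-8, -3) = -11)
Pow(Add(p, -112), 2) = Pow(Add(-11, -112), 2) = Pow(-123, 2) = 15129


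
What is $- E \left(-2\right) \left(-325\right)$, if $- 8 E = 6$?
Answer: $\frac{975}{2} \approx 487.5$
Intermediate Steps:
$E = - \frac{3}{4}$ ($E = \left(- \frac{1}{8}\right) 6 = - \frac{3}{4} \approx -0.75$)
$- E \left(-2\right) \left(-325\right) = \left(-1\right) \left(- \frac{3}{4}\right) \left(-2\right) \left(-325\right) = \frac{3}{4} \left(-2\right) \left(-325\right) = \left(- \frac{3}{2}\right) \left(-325\right) = \frac{975}{2}$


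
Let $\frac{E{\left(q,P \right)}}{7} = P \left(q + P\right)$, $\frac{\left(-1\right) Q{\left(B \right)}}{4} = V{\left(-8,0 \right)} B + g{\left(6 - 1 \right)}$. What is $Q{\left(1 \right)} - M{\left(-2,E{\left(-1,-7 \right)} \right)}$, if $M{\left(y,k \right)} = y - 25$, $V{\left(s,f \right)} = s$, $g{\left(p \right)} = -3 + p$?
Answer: $51$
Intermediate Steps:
$Q{\left(B \right)} = -8 + 32 B$ ($Q{\left(B \right)} = - 4 \left(- 8 B + \left(-3 + \left(6 - 1\right)\right)\right) = - 4 \left(- 8 B + \left(-3 + 5\right)\right) = - 4 \left(- 8 B + 2\right) = - 4 \left(2 - 8 B\right) = -8 + 32 B$)
$E{\left(q,P \right)} = 7 P \left(P + q\right)$ ($E{\left(q,P \right)} = 7 P \left(q + P\right) = 7 P \left(P + q\right)$)
$M{\left(y,k \right)} = -25 + y$
$Q{\left(1 \right)} - M{\left(-2,E{\left(-1,-7 \right)} \right)} = \left(-8 + 32 \cdot 1\right) - \left(-25 - 2\right) = \left(-8 + 32\right) - -27 = 24 + 27 = 51$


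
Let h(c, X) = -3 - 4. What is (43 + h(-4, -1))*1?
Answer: 36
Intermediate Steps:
h(c, X) = -7
(43 + h(-4, -1))*1 = (43 - 7)*1 = 36*1 = 36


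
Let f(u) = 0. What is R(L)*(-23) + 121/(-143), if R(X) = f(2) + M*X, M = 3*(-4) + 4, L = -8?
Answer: -19147/13 ≈ -1472.8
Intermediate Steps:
M = -8 (M = -12 + 4 = -8)
R(X) = -8*X (R(X) = 0 - 8*X = -8*X)
R(L)*(-23) + 121/(-143) = -8*(-8)*(-23) + 121/(-143) = 64*(-23) + 121*(-1/143) = -1472 - 11/13 = -19147/13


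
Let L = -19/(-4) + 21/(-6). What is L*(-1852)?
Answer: -2315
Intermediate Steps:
L = 5/4 (L = -19*(-1/4) + 21*(-1/6) = 19/4 - 7/2 = 5/4 ≈ 1.2500)
L*(-1852) = (5/4)*(-1852) = -2315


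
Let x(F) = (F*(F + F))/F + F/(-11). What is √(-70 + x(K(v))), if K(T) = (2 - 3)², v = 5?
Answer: I*√8239/11 ≈ 8.2517*I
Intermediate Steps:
K(T) = 1 (K(T) = (-1)² = 1)
x(F) = 21*F/11 (x(F) = (F*(2*F))/F + F*(-1/11) = (2*F²)/F - F/11 = 2*F - F/11 = 21*F/11)
√(-70 + x(K(v))) = √(-70 + (21/11)*1) = √(-70 + 21/11) = √(-749/11) = I*√8239/11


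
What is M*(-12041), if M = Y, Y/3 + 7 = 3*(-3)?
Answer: 577968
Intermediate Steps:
Y = -48 (Y = -21 + 3*(3*(-3)) = -21 + 3*(-9) = -21 - 27 = -48)
M = -48
M*(-12041) = -48*(-12041) = 577968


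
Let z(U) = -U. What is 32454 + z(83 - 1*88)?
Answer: 32459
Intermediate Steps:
32454 + z(83 - 1*88) = 32454 - (83 - 1*88) = 32454 - (83 - 88) = 32454 - 1*(-5) = 32454 + 5 = 32459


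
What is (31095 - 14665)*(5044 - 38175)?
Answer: -544342330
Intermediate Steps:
(31095 - 14665)*(5044 - 38175) = 16430*(-33131) = -544342330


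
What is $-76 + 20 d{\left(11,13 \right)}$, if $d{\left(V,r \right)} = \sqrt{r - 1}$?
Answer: $-76 + 40 \sqrt{3} \approx -6.718$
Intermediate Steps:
$d{\left(V,r \right)} = \sqrt{-1 + r}$
$-76 + 20 d{\left(11,13 \right)} = -76 + 20 \sqrt{-1 + 13} = -76 + 20 \sqrt{12} = -76 + 20 \cdot 2 \sqrt{3} = -76 + 40 \sqrt{3}$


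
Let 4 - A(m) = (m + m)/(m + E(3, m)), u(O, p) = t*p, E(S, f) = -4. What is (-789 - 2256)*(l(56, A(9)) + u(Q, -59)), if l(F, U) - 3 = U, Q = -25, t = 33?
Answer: 5918262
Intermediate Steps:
u(O, p) = 33*p
A(m) = 4 - 2*m/(-4 + m) (A(m) = 4 - (m + m)/(m - 4) = 4 - 2*m/(-4 + m))
l(F, U) = 3 + U
(-789 - 2256)*(l(56, A(9)) + u(Q, -59)) = (-789 - 2256)*((3 + 2*(-8 + 9)/(-4 + 9)) + 33*(-59)) = -3045*((3 + 2*1/5) - 1947) = -3045*((3 + 2*(⅕)*1) - 1947) = -3045*((3 + ⅖) - 1947) = -3045*(17/5 - 1947) = -3045*(-9718/5) = 5918262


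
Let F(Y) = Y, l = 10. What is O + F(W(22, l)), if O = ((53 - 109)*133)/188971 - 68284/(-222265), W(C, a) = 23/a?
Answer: 215704072937/84003278630 ≈ 2.5678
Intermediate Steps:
O = 11248266044/42001639315 (O = -56*133*(1/188971) - 68284*(-1/222265) = -7448*1/188971 + 68284/222265 = -7448/188971 + 68284/222265 = 11248266044/42001639315 ≈ 0.26781)
O + F(W(22, l)) = 11248266044/42001639315 + 23/10 = 215704072937/84003278630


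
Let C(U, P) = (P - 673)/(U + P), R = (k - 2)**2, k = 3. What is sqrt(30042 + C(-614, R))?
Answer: sqrt(11289264234)/613 ≈ 173.33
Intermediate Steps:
R = 1 (R = (3 - 2)**2 = 1**2 = 1)
C(U, P) = (-673 + P)/(P + U)
sqrt(30042 + C(-614, R)) = sqrt(30042 + (-673 + 1)/(1 - 614)) = sqrt(30042 - 672/(-613)) = sqrt(30042 - 1/613*(-672)) = sqrt(30042 + 672/613) = sqrt(18416418/613) = sqrt(11289264234)/613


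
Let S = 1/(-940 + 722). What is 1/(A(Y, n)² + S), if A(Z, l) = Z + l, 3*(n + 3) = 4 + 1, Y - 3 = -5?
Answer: 1962/21791 ≈ 0.090037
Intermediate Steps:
Y = -2 (Y = 3 - 5 = -2)
n = -4/3 (n = -3 + (4 + 1)/3 = -3 + (⅓)*5 = -3 + 5/3 = -4/3 ≈ -1.3333)
S = -1/218 (S = 1/(-218) = -1/218 ≈ -0.0045872)
1/(A(Y, n)² + S) = 1/((-2 - 4/3)² - 1/218) = 1/((-10/3)² - 1/218) = 1/(100/9 - 1/218) = 1/(21791/1962) = 1962/21791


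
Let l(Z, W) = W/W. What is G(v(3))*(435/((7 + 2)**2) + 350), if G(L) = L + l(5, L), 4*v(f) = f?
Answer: 67165/108 ≈ 621.90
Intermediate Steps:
v(f) = f/4
l(Z, W) = 1
G(L) = 1 + L (G(L) = L + 1 = 1 + L)
G(v(3))*(435/((7 + 2)**2) + 350) = (1 + (1/4)*3)*(435/((7 + 2)**2) + 350) = (1 + 3/4)*(435/(9**2) + 350) = 7*(435/81 + 350)/4 = 7*(435*(1/81) + 350)/4 = 7*(145/27 + 350)/4 = (7/4)*(9595/27) = 67165/108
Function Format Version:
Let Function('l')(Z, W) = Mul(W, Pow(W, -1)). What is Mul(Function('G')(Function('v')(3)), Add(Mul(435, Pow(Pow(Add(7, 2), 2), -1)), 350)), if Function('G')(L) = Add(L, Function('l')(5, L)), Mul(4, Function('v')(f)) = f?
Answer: Rational(67165, 108) ≈ 621.90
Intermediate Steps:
Function('v')(f) = Mul(Rational(1, 4), f)
Function('l')(Z, W) = 1
Function('G')(L) = Add(1, L) (Function('G')(L) = Add(L, 1) = Add(1, L))
Mul(Function('G')(Function('v')(3)), Add(Mul(435, Pow(Pow(Add(7, 2), 2), -1)), 350)) = Mul(Add(1, Mul(Rational(1, 4), 3)), Add(Mul(435, Pow(Pow(Add(7, 2), 2), -1)), 350)) = Mul(Add(1, Rational(3, 4)), Add(Mul(435, Pow(Pow(9, 2), -1)), 350)) = Mul(Rational(7, 4), Add(Mul(435, Pow(81, -1)), 350)) = Mul(Rational(7, 4), Add(Mul(435, Rational(1, 81)), 350)) = Mul(Rational(7, 4), Add(Rational(145, 27), 350)) = Mul(Rational(7, 4), Rational(9595, 27)) = Rational(67165, 108)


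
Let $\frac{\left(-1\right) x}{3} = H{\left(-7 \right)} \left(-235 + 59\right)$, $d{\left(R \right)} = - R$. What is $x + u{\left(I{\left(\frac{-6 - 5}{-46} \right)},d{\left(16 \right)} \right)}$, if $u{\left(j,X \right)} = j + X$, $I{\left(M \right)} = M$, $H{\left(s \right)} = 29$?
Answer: $\frac{703627}{46} \approx 15296.0$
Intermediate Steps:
$u{\left(j,X \right)} = X + j$
$x = 15312$ ($x = - 3 \cdot 29 \left(-235 + 59\right) = - 3 \cdot 29 \left(-176\right) = \left(-3\right) \left(-5104\right) = 15312$)
$x + u{\left(I{\left(\frac{-6 - 5}{-46} \right)},d{\left(16 \right)} \right)} = 15312 - \left(16 - \frac{-6 - 5}{-46}\right) = 15312 - \frac{725}{46} = \frac{703627}{46}$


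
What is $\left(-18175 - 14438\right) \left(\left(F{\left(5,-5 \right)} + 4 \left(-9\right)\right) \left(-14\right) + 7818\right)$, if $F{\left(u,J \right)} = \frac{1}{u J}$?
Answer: $- \frac{6785591232}{25} \approx -2.7142 \cdot 10^{8}$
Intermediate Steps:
$F{\left(u,J \right)} = \frac{1}{J u}$
$\left(-18175 - 14438\right) \left(\left(F{\left(5,-5 \right)} + 4 \left(-9\right)\right) \left(-14\right) + 7818\right) = \left(-18175 - 14438\right) \left(\left(\frac{1}{\left(-5\right) 5} + 4 \left(-9\right)\right) \left(-14\right) + 7818\right) = - 32613 \left(\left(\left(- \frac{1}{5}\right) \frac{1}{5} - 36\right) \left(-14\right) + 7818\right) = - 32613 \left(\left(- \frac{1}{25} - 36\right) \left(-14\right) + 7818\right) = - 32613 \left(\left(- \frac{901}{25}\right) \left(-14\right) + 7818\right) = - 32613 \left(\frac{12614}{25} + 7818\right) = \left(-32613\right) \frac{208064}{25} = - \frac{6785591232}{25}$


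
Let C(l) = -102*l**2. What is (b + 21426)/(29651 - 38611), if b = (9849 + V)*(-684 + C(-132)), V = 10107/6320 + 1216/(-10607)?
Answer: 293509299603081927/150161177600 ≈ 1.9546e+6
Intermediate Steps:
V = 99519829/67036240 (V = 10107*(1/6320) + 1216*(-1/10607) = 10107/6320 - 1216/10607 = 99519829/67036240 ≈ 1.4846)
b = -293509658682701487/16759060 (b = (9849 + 99519829/67036240)*(-684 - 102*(-132)**2) = 660339447589*(-684 - 102*17424)/67036240 = 660339447589*(-684 - 1777248)/67036240 = (660339447589/67036240)*(-1777932) = -293509658682701487/16759060 ≈ -1.7513e+10)
(b + 21426)/(29651 - 38611) = (-293509658682701487/16759060 + 21426)/(29651 - 38611) = -293509299603081927/16759060/(-8960) = -293509299603081927/16759060*(-1/8960) = 293509299603081927/150161177600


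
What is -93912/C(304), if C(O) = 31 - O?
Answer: 344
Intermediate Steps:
-93912/C(304) = -93912/(31 - 1*304) = -93912/(31 - 304) = -93912/(-273) = -93912*(-1/273) = 344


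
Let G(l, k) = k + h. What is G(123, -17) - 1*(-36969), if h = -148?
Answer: 36804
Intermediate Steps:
G(l, k) = -148 + k (G(l, k) = k - 148 = -148 + k)
G(123, -17) - 1*(-36969) = (-148 - 17) - 1*(-36969) = -165 + 36969 = 36804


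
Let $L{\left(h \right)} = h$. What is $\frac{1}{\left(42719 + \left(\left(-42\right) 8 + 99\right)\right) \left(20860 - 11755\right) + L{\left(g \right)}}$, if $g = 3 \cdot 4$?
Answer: $\frac{1}{386798622} \approx 2.5853 \cdot 10^{-9}$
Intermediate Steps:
$g = 12$
$\frac{1}{\left(42719 + \left(\left(-42\right) 8 + 99\right)\right) \left(20860 - 11755\right) + L{\left(g \right)}} = \frac{1}{\left(42719 + \left(\left(-42\right) 8 + 99\right)\right) \left(20860 - 11755\right) + 12} = \frac{1}{\left(42719 + \left(-336 + 99\right)\right) 9105 + 12} = \frac{1}{\left(42719 - 237\right) 9105 + 12} = \frac{1}{42482 \cdot 9105 + 12} = \frac{1}{386798610 + 12} = \frac{1}{386798622}$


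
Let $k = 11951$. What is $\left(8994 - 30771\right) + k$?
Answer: $-9826$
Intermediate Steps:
$\left(8994 - 30771\right) + k = \left(8994 - 30771\right) + 11951 = -21777 + 11951 = -9826$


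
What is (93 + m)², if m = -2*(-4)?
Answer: 10201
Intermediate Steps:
m = 8
(93 + m)² = (93 + 8)² = 101² = 10201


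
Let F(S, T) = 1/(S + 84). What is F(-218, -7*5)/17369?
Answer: -1/2327446 ≈ -4.2966e-7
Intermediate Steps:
F(S, T) = 1/(84 + S)
F(-218, -7*5)/17369 = 1/((84 - 218)*17369) = (1/17369)/(-134) = -1/134*1/17369 = -1/2327446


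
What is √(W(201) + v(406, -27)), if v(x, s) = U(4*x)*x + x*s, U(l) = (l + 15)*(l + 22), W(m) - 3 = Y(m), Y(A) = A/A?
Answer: √1095293406 ≈ 33095.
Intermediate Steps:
Y(A) = 1
W(m) = 4 (W(m) = 3 + 1 = 4)
U(l) = (15 + l)*(22 + l)
v(x, s) = s*x + x*(330 + 16*x² + 148*x) (v(x, s) = (330 + (4*x)² + 37*(4*x))*x + x*s = (330 + 16*x² + 148*x)*x + s*x = x*(330 + 16*x² + 148*x) + s*x = s*x + x*(330 + 16*x² + 148*x))
√(W(201) + v(406, -27)) = √(4 + 406*(330 - 27 + 16*406² + 148*406)) = √(4 + 406*(330 - 27 + 16*164836 + 60088)) = √(4 + 406*(330 - 27 + 2637376 + 60088)) = √(4 + 406*2697767) = √(4 + 1095293402) = √1095293406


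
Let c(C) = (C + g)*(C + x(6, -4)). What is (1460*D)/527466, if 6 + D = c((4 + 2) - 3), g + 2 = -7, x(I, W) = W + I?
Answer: -8760/87911 ≈ -0.099646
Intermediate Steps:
x(I, W) = I + W
g = -9 (g = -2 - 7 = -9)
c(C) = (-9 + C)*(2 + C) (c(C) = (C - 9)*(C + (6 - 4)) = (-9 + C)*(C + 2) = (-9 + C)*(2 + C))
D = -36 (D = -6 + (-18 + ((4 + 2) - 3)² - 7*((4 + 2) - 3)) = -6 + (-18 + (6 - 3)² - 7*(6 - 3)) = -6 + (-18 + 3² - 7*3) = -6 + (-18 + 9 - 21) = -6 - 30 = -36)
(1460*D)/527466 = (1460*(-36))/527466 = -52560*1/527466 = -8760/87911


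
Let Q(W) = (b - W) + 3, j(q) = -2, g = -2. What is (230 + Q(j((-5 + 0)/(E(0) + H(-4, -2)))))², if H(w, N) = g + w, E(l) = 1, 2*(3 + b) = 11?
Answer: 225625/4 ≈ 56406.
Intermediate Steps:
b = 5/2 (b = -3 + (½)*11 = -3 + 11/2 = 5/2 ≈ 2.5000)
H(w, N) = -2 + w
Q(W) = 11/2 - W (Q(W) = (5/2 - W) + 3 = 11/2 - W)
(230 + Q(j((-5 + 0)/(E(0) + H(-4, -2)))))² = (230 + (11/2 - 1*(-2)))² = (230 + (11/2 + 2))² = (230 + 15/2)² = (475/2)² = 225625/4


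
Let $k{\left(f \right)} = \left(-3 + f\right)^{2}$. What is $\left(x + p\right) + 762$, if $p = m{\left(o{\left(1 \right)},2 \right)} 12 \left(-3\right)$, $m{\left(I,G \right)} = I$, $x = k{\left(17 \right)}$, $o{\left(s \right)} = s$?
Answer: $922$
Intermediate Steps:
$x = 196$ ($x = \left(-3 + 17\right)^{2} = 14^{2} = 196$)
$p = -36$ ($p = 1 \cdot 12 \left(-3\right) = 1 \left(-36\right) = -36$)
$\left(x + p\right) + 762 = \left(196 - 36\right) + 762 = 160 + 762 = 922$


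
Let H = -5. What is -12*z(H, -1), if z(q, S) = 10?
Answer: -120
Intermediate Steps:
-12*z(H, -1) = -12*10 = -120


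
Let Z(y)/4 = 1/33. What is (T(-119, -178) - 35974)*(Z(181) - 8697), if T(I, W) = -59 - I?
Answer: 10307210258/33 ≈ 3.1234e+8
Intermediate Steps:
Z(y) = 4/33
(T(-119, -178) - 35974)*(Z(181) - 8697) = ((-59 - 1*(-119)) - 35974)*(4/33 - 8697) = ((-59 + 119) - 35974)*(-286997/33) = (60 - 35974)*(-286997/33) = -35914*(-286997/33) = 10307210258/33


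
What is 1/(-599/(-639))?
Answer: 639/599 ≈ 1.0668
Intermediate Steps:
1/(-599/(-639)) = 1/(-599*(-1/639)) = 1/(599/639) = 639/599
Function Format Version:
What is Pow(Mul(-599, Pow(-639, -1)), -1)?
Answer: Rational(639, 599) ≈ 1.0668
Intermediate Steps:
Pow(Mul(-599, Pow(-639, -1)), -1) = Pow(Mul(-599, Rational(-1, 639)), -1) = Pow(Rational(599, 639), -1) = Rational(639, 599)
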